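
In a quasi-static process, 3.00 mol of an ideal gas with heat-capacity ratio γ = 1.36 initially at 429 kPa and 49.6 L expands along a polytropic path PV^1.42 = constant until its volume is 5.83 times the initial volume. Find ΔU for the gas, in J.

T₁ = P₁V₁/(nR) = 429×49.6/(3.00×8.314) = 853 K.
Polytropic n=1.42: T₂ = T₁(V₁/V₂)^(n−1) = 853×(0.172)^0.42 = 407 K; P₂ = P₁(V₁/V₂)^n = 35.1 kPa.
For an ideal gas ΔU = nCvΔT with Cv = R/(γ−1) = 23.1 J/(mol·K).
ΔU = 3.00×23.1×(407−853) = -30900 J.

-30900 J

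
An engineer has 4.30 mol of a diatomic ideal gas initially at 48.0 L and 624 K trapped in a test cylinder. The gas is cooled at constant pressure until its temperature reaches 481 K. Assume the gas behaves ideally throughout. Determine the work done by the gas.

P₁ = nRT₁/V₁ = 4.30×8.314×624/48.0 = 465 kPa.
Isobaric: P stays 465 kPa; V/T = const ⇒ T₂ = 481 K, V₂ = 37.0 L.
W = PΔV = 465×(37.0−48.0) kPa·L = -5110 J.

-5110 J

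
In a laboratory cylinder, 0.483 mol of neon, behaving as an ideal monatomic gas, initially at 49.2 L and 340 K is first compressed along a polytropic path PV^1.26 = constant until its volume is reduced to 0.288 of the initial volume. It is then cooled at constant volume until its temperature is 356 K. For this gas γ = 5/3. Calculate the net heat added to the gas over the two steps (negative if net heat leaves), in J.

-1910 J

P₁ = nRT₁/V₁ = 0.483×8.314×340/49.2 = 27.8 kPa.
Step 1 — Polytropic n=1.26: T₂ = T₁(V₁/V₂)^(n−1) = 340×(3.47)^0.26 = 470 K; P₂ = P₁(V₁/V₂)^n = 133 kPa.
W = (P₁V₁−P₂V₂)/(n−1) = (27.8×49.2−133×14.2)/0.26 = -2010 J.
ΔU = nCvΔT = 0.483×12.5×(470−340) = 783 J.
Q = ΔU + W = -1220 J.
State after step 1: P = 133 kPa, V = 14.2 L, T = 470 K.
Step 2 — Isochoric: V stays 14.2 L; P/T = const ⇒ T₂ = 356 K, P₂ = 101 kPa.
W = 0 (no volume change).
ΔU = nCvΔT = 0.483×12.5×(356−470) = -686 J.
Q = ΔU = -686 J.
Net over both steps: W = -2010 J, Q = -1910 J, ΔU = 96.4 J.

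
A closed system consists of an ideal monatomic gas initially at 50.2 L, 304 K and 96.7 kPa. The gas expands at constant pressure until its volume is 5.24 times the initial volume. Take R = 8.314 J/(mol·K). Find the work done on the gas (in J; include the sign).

-20600 J

n = P₁V₁/(RT₁) = 96.7×50.2/(8.314×304) = 1.92 mol.
Isobaric: P stays 96.7 kPa; V/T = const ⇒ T₂ = 1590 K, V₂ = 263 L.
W = PΔV = 96.7×(263−50.2) kPa·L = 20600 J.
Work done on the gas = −W_by = -20600 J.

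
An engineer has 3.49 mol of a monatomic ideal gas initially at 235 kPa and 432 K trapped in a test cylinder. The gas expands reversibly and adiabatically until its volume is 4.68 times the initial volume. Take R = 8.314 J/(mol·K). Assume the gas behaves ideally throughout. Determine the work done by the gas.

V₁ = nRT₁/P₁ = 3.49×8.314×432/235 = 53.3 L.
Adiabatic: TV^(γ−1) = const ⇒ T₂ = 432×(0.214)^0.667 = 154 K; PV^γ = const ⇒ P₂ = 17.9 kPa.
ΔU = nCvΔT = 3.49×12.5×(154−432) = -12100 J.
Q = 0 for an adiabatic process, so W = −ΔU = 12100 J.

12100 J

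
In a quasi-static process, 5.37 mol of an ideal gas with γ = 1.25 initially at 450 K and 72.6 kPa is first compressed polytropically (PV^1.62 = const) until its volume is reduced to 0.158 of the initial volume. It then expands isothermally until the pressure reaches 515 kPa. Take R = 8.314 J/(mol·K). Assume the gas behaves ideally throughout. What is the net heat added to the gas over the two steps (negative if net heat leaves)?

168000 J

V₁ = nRT₁/P₁ = 5.37×8.314×450/72.6 = 277 L.
Step 1 — Polytropic n=1.62: T₂ = T₁(V₁/V₂)^(n−1) = 450×(6.33)^0.62 = 1410 K; P₂ = P₁(V₁/V₂)^n = 1440 kPa.
W = (P₁V₁−P₂V₂)/(n−1) = (72.6×277−1440×43.7)/0.62 = -69300 J.
ΔU = nCvΔT = 5.37×33.3×(1410−450) = 172000 J.
Q = ΔU + W = 103000 J.
State after step 1: P = 1440 kPa, V = 43.7 L, T = 1410 K.
Step 2 — Isothermal: T stays 1410 K; PV = const ⇒ V₂ = 122 L, P₂ = 515 kPa.
ΔU = 0 (ideal gas, T constant).
W = nRT ln(V₂/V₁) = 5.37×8.314×1410×ln(2.80) = 65000 J.
Q = ΔU + W = 65000 J.
Net over both steps: W = -4360 J, Q = 168000 J, ΔU = 172000 J.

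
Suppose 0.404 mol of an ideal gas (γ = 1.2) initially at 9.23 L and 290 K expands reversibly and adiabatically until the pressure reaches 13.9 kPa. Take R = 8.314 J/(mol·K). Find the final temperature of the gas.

207 K

P₁ = nRT₁/V₁ = 0.404×8.314×290/9.23 = 106 kPa.
Adiabatic: T₂/T₁ = (P₂/P₁)^((γ−1)/γ) ⇒ T₂ = 290×(0.132)^0.167 = 207 K; V₂ = 50.0 L.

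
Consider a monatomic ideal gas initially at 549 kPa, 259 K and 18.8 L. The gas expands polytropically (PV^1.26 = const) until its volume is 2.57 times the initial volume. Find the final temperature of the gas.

203 K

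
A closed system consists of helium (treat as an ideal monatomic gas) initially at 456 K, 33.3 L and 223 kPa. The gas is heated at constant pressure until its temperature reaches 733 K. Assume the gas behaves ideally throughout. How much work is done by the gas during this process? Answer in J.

4510 J

n = P₁V₁/(RT₁) = 223×33.3/(8.314×456) = 1.96 mol.
Isobaric: P stays 223 kPa; V/T = const ⇒ T₂ = 733 K, V₂ = 53.5 L.
W = PΔV = 223×(53.5−33.3) kPa·L = 4510 J.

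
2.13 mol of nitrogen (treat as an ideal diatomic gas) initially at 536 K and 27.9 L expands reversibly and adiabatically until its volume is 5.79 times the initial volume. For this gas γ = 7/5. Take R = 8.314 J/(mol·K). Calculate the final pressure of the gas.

P₁ = nRT₁/V₁ = 2.13×8.314×536/27.9 = 340 kPa.
Adiabatic: TV^(γ−1) = const ⇒ T₂ = 536×(0.173)^0.400 = 266 K; PV^γ = const ⇒ P₂ = 29.1 kPa.

29.1 kPa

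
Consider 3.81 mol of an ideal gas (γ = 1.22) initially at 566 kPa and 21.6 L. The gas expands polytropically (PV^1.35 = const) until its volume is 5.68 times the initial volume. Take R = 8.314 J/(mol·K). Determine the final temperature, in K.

210 K

T₁ = P₁V₁/(nR) = 566×21.6/(3.81×8.314) = 386 K.
Polytropic n=1.35: T₂ = T₁(V₁/V₂)^(n−1) = 386×(0.176)^0.35 = 210 K; P₂ = P₁(V₁/V₂)^n = 54.3 kPa.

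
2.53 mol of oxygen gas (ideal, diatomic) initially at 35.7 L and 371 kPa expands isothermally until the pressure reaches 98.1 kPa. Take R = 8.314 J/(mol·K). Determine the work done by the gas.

17600 J

T₁ = P₁V₁/(nR) = 371×35.7/(2.53×8.314) = 630 K.
Isothermal: T stays 630 K; PV = const ⇒ V₂ = 135 L, P₂ = 98.1 kPa.
W = nRT ln(V₂/V₁) = 2.53×8.314×630×ln(3.78) = 17600 J.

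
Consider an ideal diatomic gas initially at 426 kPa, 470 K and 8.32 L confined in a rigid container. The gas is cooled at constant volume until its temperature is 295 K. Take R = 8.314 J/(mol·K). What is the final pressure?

267 kPa

Isochoric: V stays 8.32 L; P/T = const ⇒ T₂ = 295 K, P₂ = 267 kPa.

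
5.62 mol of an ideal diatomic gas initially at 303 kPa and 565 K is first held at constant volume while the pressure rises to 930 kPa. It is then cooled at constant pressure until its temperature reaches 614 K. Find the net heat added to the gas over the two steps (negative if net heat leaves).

-46600 J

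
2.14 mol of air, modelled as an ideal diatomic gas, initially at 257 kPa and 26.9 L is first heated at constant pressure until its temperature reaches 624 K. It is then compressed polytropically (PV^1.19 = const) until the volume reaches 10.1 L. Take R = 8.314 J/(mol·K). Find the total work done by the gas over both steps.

-14400 J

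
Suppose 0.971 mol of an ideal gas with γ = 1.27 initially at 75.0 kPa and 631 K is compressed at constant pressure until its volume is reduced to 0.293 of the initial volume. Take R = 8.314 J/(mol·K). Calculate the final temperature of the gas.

V₁ = nRT₁/P₁ = 0.971×8.314×631/75.0 = 67.9 L.
Isobaric: P stays 75.0 kPa; V/T = const ⇒ T₂ = 185 K, V₂ = 19.9 L.

185 K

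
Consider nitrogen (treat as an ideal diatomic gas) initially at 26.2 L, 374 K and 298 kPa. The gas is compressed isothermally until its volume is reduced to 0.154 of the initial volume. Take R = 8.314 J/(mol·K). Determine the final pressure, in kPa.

1940 kPa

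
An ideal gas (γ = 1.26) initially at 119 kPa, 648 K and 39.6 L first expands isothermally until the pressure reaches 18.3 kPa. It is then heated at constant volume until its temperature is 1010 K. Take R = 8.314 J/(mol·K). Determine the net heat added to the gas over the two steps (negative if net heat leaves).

18900 J

n = P₁V₁/(RT₁) = 119×39.6/(8.314×648) = 0.875 mol.
Step 1 — Isothermal: T stays 648 K; PV = const ⇒ V₂ = 258 L, P₂ = 18.3 kPa.
ΔU = 0 (ideal gas, T constant).
W = nRT ln(V₂/V₁) = 0.875×8.314×648×ln(6.50) = 8820 J.
Q = ΔU + W = 8820 J.
State after step 1: P = 18.3 kPa, V = 258 L, T = 648 K.
Step 2 — Isochoric: V stays 258 L; P/T = const ⇒ T₂ = 1010 K, P₂ = 28.5 kPa.
W = 0 (no volume change).
ΔU = nCvΔT = 0.875×32.0×(1010−648) = 10100 J.
Q = ΔU = 10100 J.
Net over both steps: W = 8820 J, Q = 18900 J, ΔU = 10100 J.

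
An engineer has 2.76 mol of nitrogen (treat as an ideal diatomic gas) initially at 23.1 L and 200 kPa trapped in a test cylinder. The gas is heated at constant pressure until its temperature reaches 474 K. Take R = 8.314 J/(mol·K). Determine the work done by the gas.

T₁ = P₁V₁/(nR) = 200×23.1/(2.76×8.314) = 201 K.
Isobaric: P stays 200 kPa; V/T = const ⇒ T₂ = 474 K, V₂ = 54.4 L.
W = PΔV = 200×(54.4−23.1) kPa·L = 6260 J.

6260 J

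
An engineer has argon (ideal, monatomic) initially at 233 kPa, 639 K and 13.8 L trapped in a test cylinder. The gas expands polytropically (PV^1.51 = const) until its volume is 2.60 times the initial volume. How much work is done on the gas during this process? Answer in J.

n = P₁V₁/(RT₁) = 233×13.8/(8.314×639) = 0.605 mol.
Polytropic n=1.51: T₂ = T₁(V₁/V₂)^(n−1) = 639×(0.385)^0.51 = 393 K; P₂ = P₁(V₁/V₂)^n = 55.0 kPa.
W = (P₁V₁−P₂V₂)/(n−1) = (233×13.8−55.0×35.9)/0.51 = 2430 J.
Work done on the gas = −W_by = -2430 J.

-2430 J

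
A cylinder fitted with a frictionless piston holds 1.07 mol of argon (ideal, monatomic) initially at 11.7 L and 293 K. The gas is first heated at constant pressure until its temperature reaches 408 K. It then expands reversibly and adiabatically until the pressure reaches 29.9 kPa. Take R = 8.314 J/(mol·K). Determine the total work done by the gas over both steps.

P₁ = nRT₁/V₁ = 1.07×8.314×293/11.7 = 223 kPa.
Step 1 — Isobaric: P stays 223 kPa; V/T = const ⇒ T₂ = 408 K, V₂ = 16.3 L.
W = PΔV = 223×(16.3−11.7) kPa·L = 1020 J.
ΔU = nCvΔT = 1.07×12.5×(408−293) = 1530 J.
Q = ΔU + W = nCpΔT = 2560 J.
State after step 1: P = 223 kPa, V = 16.3 L, T = 408 K.
Step 2 — Adiabatic: T₂/T₁ = (P₂/P₁)^((γ−1)/γ) ⇒ T₂ = 408×(0.134)^0.400 = 183 K; V₂ = 54.4 L.
ΔU = nCvΔT = 1.07×12.5×(183−408) = -3010 J.
Q = 0 for an adiabatic process, so W = −ΔU = 3010 J.
Net over both steps: W = 4030 J, Q = 2560 J, ΔU = -1470 J.

4030 J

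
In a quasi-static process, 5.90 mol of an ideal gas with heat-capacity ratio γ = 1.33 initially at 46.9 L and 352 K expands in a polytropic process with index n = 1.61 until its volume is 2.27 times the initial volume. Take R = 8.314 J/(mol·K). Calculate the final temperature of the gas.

213 K

P₁ = nRT₁/V₁ = 5.90×8.314×352/46.9 = 368 kPa.
Polytropic n=1.61: T₂ = T₁(V₁/V₂)^(n−1) = 352×(0.441)^0.61 = 213 K; P₂ = P₁(V₁/V₂)^n = 98.4 kPa.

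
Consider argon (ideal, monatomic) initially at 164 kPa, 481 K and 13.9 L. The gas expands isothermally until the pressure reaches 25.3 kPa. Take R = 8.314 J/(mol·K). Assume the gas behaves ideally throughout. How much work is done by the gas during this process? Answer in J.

4260 J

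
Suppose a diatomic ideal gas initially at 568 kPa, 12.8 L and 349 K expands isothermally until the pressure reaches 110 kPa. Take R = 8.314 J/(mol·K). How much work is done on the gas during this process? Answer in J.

-11900 J

n = P₁V₁/(RT₁) = 568×12.8/(8.314×349) = 2.51 mol.
Isothermal: T stays 349 K; PV = const ⇒ V₂ = 66.1 L, P₂ = 110 kPa.
W = nRT ln(V₂/V₁) = 2.51×8.314×349×ln(5.16) = 11900 J.
Work done on the gas = −W_by = -11900 J.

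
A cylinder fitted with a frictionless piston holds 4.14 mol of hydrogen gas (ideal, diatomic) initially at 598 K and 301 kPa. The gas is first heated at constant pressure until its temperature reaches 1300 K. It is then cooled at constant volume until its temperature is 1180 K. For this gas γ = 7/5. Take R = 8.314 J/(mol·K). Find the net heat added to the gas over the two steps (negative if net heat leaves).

74200 J

V₁ = nRT₁/P₁ = 4.14×8.314×598/301 = 68.4 L.
Step 1 — Isobaric: P stays 301 kPa; V/T = const ⇒ T₂ = 1300 K, V₂ = 149 L.
W = PΔV = 301×(149−68.4) kPa·L = 24200 J.
ΔU = nCvΔT = 4.14×20.8×(1300−598) = 60400 J.
Q = ΔU + W = nCpΔT = 84600 J.
State after step 1: P = 301 kPa, V = 149 L, T = 1300 K.
Step 2 — Isochoric: V stays 149 L; P/T = const ⇒ T₂ = 1180 K, P₂ = 273 kPa.
W = 0 (no volume change).
ΔU = nCvΔT = 4.14×20.8×(1180−1300) = -10300 J.
Q = ΔU = -10300 J.
Net over both steps: W = 24200 J, Q = 74200 J, ΔU = 50100 J.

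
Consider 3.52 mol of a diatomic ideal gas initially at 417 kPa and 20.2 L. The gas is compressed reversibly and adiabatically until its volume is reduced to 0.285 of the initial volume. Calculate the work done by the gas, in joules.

-13700 J

T₁ = P₁V₁/(nR) = 417×20.2/(3.52×8.314) = 288 K.
Adiabatic: TV^(γ−1) = const ⇒ T₂ = 288×(3.51)^0.400 = 476 K; PV^γ = const ⇒ P₂ = 2420 kPa.
ΔU = nCvΔT = 3.52×20.8×(476−288) = 13700 J.
Q = 0 for an adiabatic process, so W = −ΔU = -13700 J.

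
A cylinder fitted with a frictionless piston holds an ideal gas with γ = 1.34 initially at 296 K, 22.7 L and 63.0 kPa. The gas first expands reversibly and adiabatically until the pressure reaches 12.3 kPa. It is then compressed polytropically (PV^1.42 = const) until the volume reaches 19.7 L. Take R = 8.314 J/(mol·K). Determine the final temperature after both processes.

n = P₁V₁/(RT₁) = 63.0×22.7/(8.314×296) = 0.581 mol.
Step 1 — Adiabatic: T₂/T₁ = (P₂/P₁)^((γ−1)/γ) ⇒ T₂ = 296×(0.195)^0.254 = 196 K; V₂ = 76.8 L.
ΔU = nCvΔT = 0.581×24.5×(196−296) = -1430 J.
Q = 0 for an adiabatic process, so W = −ΔU = 1430 J.
State after step 1: P = 12.3 kPa, V = 76.8 L, T = 196 K.
Step 2 — Polytropic n=1.42: T₂ = T₁(V₁/V₂)^(n−1) = 196×(3.90)^0.42 = 346 K; P₂ = P₁(V₁/V₂)^n = 84.9 kPa.
W = (P₁V₁−P₂V₂)/(n−1) = (12.3×76.8−84.9×19.7)/0.42 = -1730 J.
ΔU = nCvΔT = 0.581×24.5×(346−196) = 2140 J.
Q = ΔU + W = 408 J.
Net over both steps: W = -307 J, Q = 408 J, ΔU = 715 J.

346 K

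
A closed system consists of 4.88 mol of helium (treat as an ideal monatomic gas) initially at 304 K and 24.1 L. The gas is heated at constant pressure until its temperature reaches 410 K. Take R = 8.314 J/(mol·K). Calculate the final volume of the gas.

32.5 L

P₁ = nRT₁/V₁ = 4.88×8.314×304/24.1 = 512 kPa.
Isobaric: P stays 512 kPa; V/T = const ⇒ T₂ = 410 K, V₂ = 32.5 L.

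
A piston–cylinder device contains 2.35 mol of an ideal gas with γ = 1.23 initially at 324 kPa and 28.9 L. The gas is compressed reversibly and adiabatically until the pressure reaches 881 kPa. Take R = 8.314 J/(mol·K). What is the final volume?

12.8 L

T₁ = P₁V₁/(nR) = 324×28.9/(2.35×8.314) = 479 K.
Adiabatic: T₂/T₁ = (P₂/P₁)^((γ−1)/γ) ⇒ T₂ = 479×(2.72)^0.187 = 578 K; V₂ = 12.8 L.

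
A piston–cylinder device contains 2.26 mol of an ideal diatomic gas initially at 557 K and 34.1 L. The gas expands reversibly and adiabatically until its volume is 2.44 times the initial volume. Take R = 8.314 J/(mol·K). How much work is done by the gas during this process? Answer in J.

7850 J

P₁ = nRT₁/V₁ = 2.26×8.314×557/34.1 = 307 kPa.
Adiabatic: TV^(γ−1) = const ⇒ T₂ = 557×(0.410)^0.400 = 390 K; PV^γ = const ⇒ P₂ = 88.0 kPa.
ΔU = nCvΔT = 2.26×20.8×(390−557) = -7850 J.
Q = 0 for an adiabatic process, so W = −ΔU = 7850 J.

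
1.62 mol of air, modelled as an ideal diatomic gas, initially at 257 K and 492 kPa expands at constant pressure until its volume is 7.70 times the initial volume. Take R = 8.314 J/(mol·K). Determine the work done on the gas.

V₁ = nRT₁/P₁ = 1.62×8.314×257/492 = 7.04 L.
Isobaric: P stays 492 kPa; V/T = const ⇒ T₂ = 1980 K, V₂ = 54.2 L.
W = PΔV = 492×(54.2−7.04) kPa·L = 23200 J.
Work done on the gas = −W_by = -23200 J.

-23200 J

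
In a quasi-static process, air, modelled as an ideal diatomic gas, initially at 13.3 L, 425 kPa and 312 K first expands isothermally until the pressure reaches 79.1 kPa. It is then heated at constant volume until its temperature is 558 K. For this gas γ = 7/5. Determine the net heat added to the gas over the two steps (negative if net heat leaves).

n = P₁V₁/(RT₁) = 425×13.3/(8.314×312) = 2.18 mol.
Step 1 — Isothermal: T stays 312 K; PV = const ⇒ V₂ = 71.5 L, P₂ = 79.1 kPa.
ΔU = 0 (ideal gas, T constant).
W = nRT ln(V₂/V₁) = 2.18×8.314×312×ln(5.37) = 9500 J.
Q = ΔU + W = 9500 J.
State after step 1: P = 79.1 kPa, V = 71.5 L, T = 312 K.
Step 2 — Isochoric: V stays 71.5 L; P/T = const ⇒ T₂ = 558 K, P₂ = 141 kPa.
W = 0 (no volume change).
ΔU = nCvΔT = 2.18×20.8×(558−312) = 11100 J.
Q = ΔU = 11100 J.
Net over both steps: W = 9500 J, Q = 20600 J, ΔU = 11100 J.

20600 J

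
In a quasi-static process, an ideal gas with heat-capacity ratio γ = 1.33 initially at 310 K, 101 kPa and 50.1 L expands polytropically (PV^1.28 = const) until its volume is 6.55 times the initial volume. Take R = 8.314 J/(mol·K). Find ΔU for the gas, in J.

-6270 J

n = P₁V₁/(RT₁) = 101×50.1/(8.314×310) = 1.96 mol.
Polytropic n=1.28: T₂ = T₁(V₁/V₂)^(n−1) = 310×(0.153)^0.28 = 183 K; P₂ = P₁(V₁/V₂)^n = 9.11 kPa.
For an ideal gas ΔU = nCvΔT with Cv = R/(γ−1) = 25.2 J/(mol·K).
ΔU = 1.96×25.2×(183−310) = -6270 J.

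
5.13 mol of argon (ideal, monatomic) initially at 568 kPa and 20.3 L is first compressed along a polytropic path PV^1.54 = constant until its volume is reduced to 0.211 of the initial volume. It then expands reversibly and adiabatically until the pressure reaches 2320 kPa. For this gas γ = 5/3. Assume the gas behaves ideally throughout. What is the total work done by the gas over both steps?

-15000 J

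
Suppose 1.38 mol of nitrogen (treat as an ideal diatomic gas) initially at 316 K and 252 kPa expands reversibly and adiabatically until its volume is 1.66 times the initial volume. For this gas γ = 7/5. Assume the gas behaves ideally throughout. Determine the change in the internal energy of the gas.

-1660 J

V₁ = nRT₁/P₁ = 1.38×8.314×316/252 = 14.4 L.
Adiabatic: TV^(γ−1) = const ⇒ T₂ = 316×(0.602)^0.400 = 258 K; PV^γ = const ⇒ P₂ = 124 kPa.
For an ideal gas ΔU = nCvΔT with Cv = (5/2)R = 20.8 J/(mol·K).
ΔU = 1.38×20.8×(258−316) = -1660 J.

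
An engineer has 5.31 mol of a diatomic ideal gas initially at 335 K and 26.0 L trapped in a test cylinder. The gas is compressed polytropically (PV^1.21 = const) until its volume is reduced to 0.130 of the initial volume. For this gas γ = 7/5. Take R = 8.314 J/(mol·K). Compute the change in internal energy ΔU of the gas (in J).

P₁ = nRT₁/V₁ = 5.31×8.314×335/26.0 = 569 kPa.
Polytropic n=1.21: T₂ = T₁(V₁/V₂)^(n−1) = 335×(7.69)^0.21 = 514 K; P₂ = P₁(V₁/V₂)^n = 6720 kPa.
For an ideal gas ΔU = nCvΔT with Cv = (5/2)R = 20.8 J/(mol·K).
ΔU = 5.31×20.8×(514−335) = 19800 J.

19800 J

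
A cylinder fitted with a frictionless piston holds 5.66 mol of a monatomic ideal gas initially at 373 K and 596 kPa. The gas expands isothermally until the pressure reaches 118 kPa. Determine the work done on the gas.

V₁ = nRT₁/P₁ = 5.66×8.314×373/596 = 29.5 L.
Isothermal: T stays 373 K; PV = const ⇒ V₂ = 149 L, P₂ = 118 kPa.
W = nRT ln(V₂/V₁) = 5.66×8.314×373×ln(5.05) = 28400 J.
Work done on the gas = −W_by = -28400 J.

-28400 J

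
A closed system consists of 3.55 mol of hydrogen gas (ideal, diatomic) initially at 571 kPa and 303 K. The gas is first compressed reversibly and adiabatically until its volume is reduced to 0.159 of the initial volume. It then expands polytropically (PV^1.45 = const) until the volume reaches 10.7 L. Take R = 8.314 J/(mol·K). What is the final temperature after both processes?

328 K

V₁ = nRT₁/P₁ = 3.55×8.314×303/571 = 15.7 L.
Step 1 — Adiabatic: TV^(γ−1) = const ⇒ T₂ = 303×(6.29)^0.400 = 632 K; PV^γ = const ⇒ P₂ = 7490 kPa.
ΔU = nCvΔT = 3.55×20.8×(632−303) = 24300 J.
Q = 0 for an adiabatic process, so W = −ΔU = -24300 J.
State after step 1: P = 7490 kPa, V = 2.49 L, T = 632 K.
Step 2 — Polytropic n=1.45: T₂ = T₁(V₁/V₂)^(n−1) = 632×(0.233)^0.45 = 328 K; P₂ = P₁(V₁/V₂)^n = 905 kPa.
W = (P₁V₁−P₂V₂)/(n−1) = (7490×2.49−905×10.7)/0.45 = 19900 J.
ΔU = nCvΔT = 3.55×20.8×(328−632) = -22400 J.
Q = ΔU + W = -2490 J.
Net over both steps: W = -4340 J, Q = -2490 J, ΔU = 1850 J.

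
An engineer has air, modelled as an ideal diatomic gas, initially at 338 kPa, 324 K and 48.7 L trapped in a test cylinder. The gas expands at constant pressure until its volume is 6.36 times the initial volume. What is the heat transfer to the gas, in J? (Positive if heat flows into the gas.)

309000 J

n = P₁V₁/(RT₁) = 338×48.7/(8.314×324) = 6.11 mol.
Isobaric: P stays 338 kPa; V/T = const ⇒ T₂ = 2060 K, V₂ = 310 L.
W = PΔV = 338×(310−48.7) kPa·L = 88200 J.
ΔU = nCvΔT = 6.11×20.8×(2060−324) = 221000 J.
Q = ΔU + W = nCpΔT = 309000 J.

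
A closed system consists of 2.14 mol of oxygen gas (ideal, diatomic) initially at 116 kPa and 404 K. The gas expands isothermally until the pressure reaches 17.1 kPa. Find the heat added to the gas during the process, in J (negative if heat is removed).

V₁ = nRT₁/P₁ = 2.14×8.314×404/116 = 62.0 L.
Isothermal: T stays 404 K; PV = const ⇒ V₂ = 420 L, P₂ = 17.1 kPa.
ΔU = 0 (ideal gas, T constant).
W = nRT ln(V₂/V₁) = 2.14×8.314×404×ln(6.78) = 13800 J.
Q = ΔU + W = 13800 J.

13800 J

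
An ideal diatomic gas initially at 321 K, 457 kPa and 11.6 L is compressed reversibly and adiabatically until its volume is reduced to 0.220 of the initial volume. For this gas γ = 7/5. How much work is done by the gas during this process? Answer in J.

-11000 J

n = P₁V₁/(RT₁) = 457×11.6/(8.314×321) = 1.99 mol.
Adiabatic: TV^(γ−1) = const ⇒ T₂ = 321×(4.55)^0.400 = 588 K; PV^γ = const ⇒ P₂ = 3810 kPa.
ΔU = nCvΔT = 1.99×20.8×(588−321) = 11000 J.
Q = 0 for an adiabatic process, so W = −ΔU = -11000 J.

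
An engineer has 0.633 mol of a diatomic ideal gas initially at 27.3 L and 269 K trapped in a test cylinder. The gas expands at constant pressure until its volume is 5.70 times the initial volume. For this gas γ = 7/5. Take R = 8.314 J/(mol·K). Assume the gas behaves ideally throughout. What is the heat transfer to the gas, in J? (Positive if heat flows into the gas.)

23300 J

P₁ = nRT₁/V₁ = 0.633×8.314×269/27.3 = 51.9 kPa.
Isobaric: P stays 51.9 kPa; V/T = const ⇒ T₂ = 1530 K, V₂ = 156 L.
W = PΔV = 51.9×(156−27.3) kPa·L = 6650 J.
ΔU = nCvΔT = 0.633×20.8×(1530−269) = 16600 J.
Q = ΔU + W = nCpΔT = 23300 J.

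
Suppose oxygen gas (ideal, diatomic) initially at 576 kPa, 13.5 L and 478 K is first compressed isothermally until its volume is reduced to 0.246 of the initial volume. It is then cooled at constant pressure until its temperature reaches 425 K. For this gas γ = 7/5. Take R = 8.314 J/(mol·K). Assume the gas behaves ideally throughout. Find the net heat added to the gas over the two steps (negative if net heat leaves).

-13900 J

n = P₁V₁/(RT₁) = 576×13.5/(8.314×478) = 1.96 mol.
Step 1 — Isothermal: T stays 478 K; PV = const ⇒ V₂ = 3.32 L, P₂ = 2340 kPa.
ΔU = 0 (ideal gas, T constant).
W = nRT ln(V₂/V₁) = 1.96×8.314×478×ln(0.246) = -10900 J.
Q = ΔU + W = -10900 J.
State after step 1: P = 2340 kPa, V = 3.32 L, T = 478 K.
Step 2 — Isobaric: P stays 2340 kPa; V/T = const ⇒ T₂ = 425 K, V₂ = 2.95 L.
W = PΔV = 2340×(2.95−3.32) kPa·L = -862 J.
ΔU = nCvΔT = 1.96×20.8×(425−478) = -2160 J.
Q = ΔU + W = nCpΔT = -3020 J.
Net over both steps: W = -11800 J, Q = -13900 J, ΔU = -2160 J.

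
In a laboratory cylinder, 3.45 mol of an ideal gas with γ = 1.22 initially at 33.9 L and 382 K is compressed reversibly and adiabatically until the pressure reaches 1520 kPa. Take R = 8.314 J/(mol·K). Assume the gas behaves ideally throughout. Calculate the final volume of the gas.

P₁ = nRT₁/V₁ = 3.45×8.314×382/33.9 = 323 kPa.
Adiabatic: T₂/T₁ = (P₂/P₁)^((γ−1)/γ) ⇒ T₂ = 382×(4.70)^0.180 = 505 K; V₂ = 9.53 L.

9.53 L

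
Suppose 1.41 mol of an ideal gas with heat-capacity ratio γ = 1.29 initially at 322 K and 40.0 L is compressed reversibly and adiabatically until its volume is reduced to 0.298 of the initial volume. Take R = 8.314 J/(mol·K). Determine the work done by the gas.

P₁ = nRT₁/V₁ = 1.41×8.314×322/40.0 = 94.4 kPa.
Adiabatic: TV^(γ−1) = const ⇒ T₂ = 322×(3.36)^0.290 = 457 K; PV^γ = const ⇒ P₂ = 450 kPa.
ΔU = nCvΔT = 1.41×28.7×(457−322) = 5470 J.
Q = 0 for an adiabatic process, so W = −ΔU = -5470 J.

-5470 J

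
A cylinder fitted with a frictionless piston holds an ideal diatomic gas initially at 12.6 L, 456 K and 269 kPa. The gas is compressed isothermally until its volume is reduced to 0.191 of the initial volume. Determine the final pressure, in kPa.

Isothermal: T stays 456 K; PV = const ⇒ V₂ = 2.41 L, P₂ = 1410 kPa.

1410 kPa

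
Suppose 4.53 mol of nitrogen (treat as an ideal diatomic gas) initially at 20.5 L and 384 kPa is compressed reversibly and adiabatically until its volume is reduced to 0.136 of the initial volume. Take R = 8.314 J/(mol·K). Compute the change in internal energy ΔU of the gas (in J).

24000 J

T₁ = P₁V₁/(nR) = 384×20.5/(4.53×8.314) = 209 K.
Adiabatic: TV^(γ−1) = const ⇒ T₂ = 209×(7.35)^0.400 = 464 K; PV^γ = const ⇒ P₂ = 6270 kPa.
For an ideal gas ΔU = nCvΔT with Cv = (5/2)R = 20.8 J/(mol·K).
ΔU = 4.53×20.8×(464−209) = 24000 J.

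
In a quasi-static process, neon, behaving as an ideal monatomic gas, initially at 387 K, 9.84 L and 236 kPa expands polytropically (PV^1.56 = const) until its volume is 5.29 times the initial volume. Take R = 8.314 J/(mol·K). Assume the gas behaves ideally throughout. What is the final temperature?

Polytropic n=1.56: T₂ = T₁(V₁/V₂)^(n−1) = 387×(0.189)^0.56 = 152 K; P₂ = P₁(V₁/V₂)^n = 17.6 kPa.

152 K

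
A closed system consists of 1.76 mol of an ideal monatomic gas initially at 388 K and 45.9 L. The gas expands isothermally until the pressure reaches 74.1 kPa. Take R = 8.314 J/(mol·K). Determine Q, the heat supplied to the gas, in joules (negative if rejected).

P₁ = nRT₁/V₁ = 1.76×8.314×388/45.9 = 124 kPa.
Isothermal: T stays 388 K; PV = const ⇒ V₂ = 76.6 L, P₂ = 74.1 kPa.
ΔU = 0 (ideal gas, T constant).
W = nRT ln(V₂/V₁) = 1.76×8.314×388×ln(1.67) = 2910 J.
Q = ΔU + W = 2910 J.

2910 J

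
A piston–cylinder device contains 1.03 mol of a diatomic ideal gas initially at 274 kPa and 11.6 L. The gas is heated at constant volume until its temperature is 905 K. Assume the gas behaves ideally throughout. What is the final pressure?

668 kPa

T₁ = P₁V₁/(nR) = 274×11.6/(1.03×8.314) = 371 K.
Isochoric: V stays 11.6 L; P/T = const ⇒ T₂ = 905 K, P₂ = 668 kPa.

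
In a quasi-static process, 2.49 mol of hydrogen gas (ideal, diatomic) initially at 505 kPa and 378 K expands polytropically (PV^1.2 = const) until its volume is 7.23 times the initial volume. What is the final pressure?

47.0 kPa

V₁ = nRT₁/P₁ = 2.49×8.314×378/505 = 15.5 L.
Polytropic n=1.2: T₂ = T₁(V₁/V₂)^(n−1) = 378×(0.138)^0.20 = 254 K; P₂ = P₁(V₁/V₂)^n = 47.0 kPa.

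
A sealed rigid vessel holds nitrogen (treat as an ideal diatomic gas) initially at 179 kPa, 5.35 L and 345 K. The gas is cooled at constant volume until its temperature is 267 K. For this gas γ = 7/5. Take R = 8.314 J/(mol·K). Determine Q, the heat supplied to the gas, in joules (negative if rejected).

-541 J

n = P₁V₁/(RT₁) = 179×5.35/(8.314×345) = 0.334 mol.
Isochoric: V stays 5.35 L; P/T = const ⇒ T₂ = 267 K, P₂ = 139 kPa.
W = 0 (no volume change).
ΔU = nCvΔT = 0.334×20.8×(267−345) = -541 J.
Q = ΔU = -541 J.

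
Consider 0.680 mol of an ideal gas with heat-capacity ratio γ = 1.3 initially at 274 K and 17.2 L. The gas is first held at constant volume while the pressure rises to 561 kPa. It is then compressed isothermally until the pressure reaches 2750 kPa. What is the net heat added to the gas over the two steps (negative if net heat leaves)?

P₁ = nRT₁/V₁ = 0.680×8.314×274/17.2 = 90.1 kPa.
Step 1 — Isochoric: V stays 17.2 L; P/T = const ⇒ T₂ = 1710 K, P₂ = 561 kPa.
W = 0 (no volume change).
ΔU = nCvΔT = 0.680×27.7×(1710−274) = 27000 J.
Q = ΔU = 27000 J.
State after step 1: P = 561 kPa, V = 17.2 L, T = 1710 K.
Step 2 — Isothermal: T stays 1710 K; PV = const ⇒ V₂ = 3.51 L, P₂ = 2750 kPa.
ΔU = 0 (ideal gas, T constant).
W = nRT ln(V₂/V₁) = 0.680×8.314×1710×ln(0.204) = -15300 J.
Q = ΔU + W = -15300 J.
Net over both steps: W = -15300 J, Q = 11700 J, ΔU = 27000 J.

11700 J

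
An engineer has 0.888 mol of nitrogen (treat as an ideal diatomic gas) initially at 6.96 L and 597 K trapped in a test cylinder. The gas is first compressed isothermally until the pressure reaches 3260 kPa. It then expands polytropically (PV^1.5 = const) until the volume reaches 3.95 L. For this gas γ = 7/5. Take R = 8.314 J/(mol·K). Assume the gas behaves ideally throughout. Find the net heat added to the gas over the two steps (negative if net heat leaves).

-8140 J

P₁ = nRT₁/V₁ = 0.888×8.314×597/6.96 = 633 kPa.
Step 1 — Isothermal: T stays 597 K; PV = const ⇒ V₂ = 1.35 L, P₂ = 3260 kPa.
ΔU = 0 (ideal gas, T constant).
W = nRT ln(V₂/V₁) = 0.888×8.314×597×ln(0.194) = -7220 J.
Q = ΔU + W = -7220 J.
State after step 1: P = 3260 kPa, V = 1.35 L, T = 597 K.
Step 2 — Polytropic n=1.5: T₂ = T₁(V₁/V₂)^(n−1) = 597×(0.342)^0.50 = 349 K; P₂ = P₁(V₁/V₂)^n = 653 kPa.
W = (P₁V₁−P₂V₂)/(n−1) = (3260×1.35−653×3.95)/0.50 = 3660 J.
ΔU = nCvΔT = 0.888×20.8×(349−597) = -4570 J.
Q = ΔU + W = -914 J.
Net over both steps: W = -3560 J, Q = -8140 J, ΔU = -4570 J.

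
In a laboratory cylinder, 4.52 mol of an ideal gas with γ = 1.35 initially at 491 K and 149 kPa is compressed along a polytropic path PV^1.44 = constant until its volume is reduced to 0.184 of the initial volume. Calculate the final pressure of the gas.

V₁ = nRT₁/P₁ = 4.52×8.314×491/149 = 124 L.
Polytropic n=1.44: T₂ = T₁(V₁/V₂)^(n−1) = 491×(5.43)^0.44 = 1030 K; P₂ = P₁(V₁/V₂)^n = 1710 kPa.

1710 kPa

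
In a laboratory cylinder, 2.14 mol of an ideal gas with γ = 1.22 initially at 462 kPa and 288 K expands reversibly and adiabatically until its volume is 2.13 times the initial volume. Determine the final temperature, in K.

244 K

V₁ = nRT₁/P₁ = 2.14×8.314×288/462 = 11.1 L.
Adiabatic: TV^(γ−1) = const ⇒ T₂ = 288×(0.469)^0.220 = 244 K; PV^γ = const ⇒ P₂ = 184 kPa.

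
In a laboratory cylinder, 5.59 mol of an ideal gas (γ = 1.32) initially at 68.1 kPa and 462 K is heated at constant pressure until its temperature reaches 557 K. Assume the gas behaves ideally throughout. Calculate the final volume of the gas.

V₁ = nRT₁/P₁ = 5.59×8.314×462/68.1 = 315 L.
Isobaric: P stays 68.1 kPa; V/T = const ⇒ T₂ = 557 K, V₂ = 380 L.

380 L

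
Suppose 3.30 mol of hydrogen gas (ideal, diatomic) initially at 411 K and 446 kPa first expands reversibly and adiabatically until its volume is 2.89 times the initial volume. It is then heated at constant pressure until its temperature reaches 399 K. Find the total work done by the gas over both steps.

13300 J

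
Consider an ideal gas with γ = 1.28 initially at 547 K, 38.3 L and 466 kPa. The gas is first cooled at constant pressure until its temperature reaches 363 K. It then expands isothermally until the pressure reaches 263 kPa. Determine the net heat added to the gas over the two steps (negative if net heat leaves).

n = P₁V₁/(RT₁) = 466×38.3/(8.314×547) = 3.92 mol.
Step 1 — Isobaric: P stays 466 kPa; V/T = const ⇒ T₂ = 363 K, V₂ = 25.4 L.
W = PΔV = 466×(25.4−38.3) kPa·L = -6000 J.
ΔU = nCvΔT = 3.92×29.7×(363−547) = -21400 J.
Q = ΔU + W = nCpΔT = -27400 J.
State after step 1: P = 466 kPa, V = 25.4 L, T = 363 K.
Step 2 — Isothermal: T stays 363 K; PV = const ⇒ V₂ = 45.0 L, P₂ = 263 kPa.
ΔU = 0 (ideal gas, T constant).
W = nRT ln(V₂/V₁) = 3.92×8.314×363×ln(1.77) = 6780 J.
Q = ΔU + W = 6780 J.
Net over both steps: W = 772 J, Q = -20700 J, ΔU = -21400 J.

-20700 J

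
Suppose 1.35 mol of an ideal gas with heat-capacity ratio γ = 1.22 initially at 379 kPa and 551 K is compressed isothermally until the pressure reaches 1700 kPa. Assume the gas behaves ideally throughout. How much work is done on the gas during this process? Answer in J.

9280 J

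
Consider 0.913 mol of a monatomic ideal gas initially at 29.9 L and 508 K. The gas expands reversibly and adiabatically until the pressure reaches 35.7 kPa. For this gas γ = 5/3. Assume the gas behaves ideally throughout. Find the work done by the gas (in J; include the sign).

2320 J

P₁ = nRT₁/V₁ = 0.913×8.314×508/29.9 = 129 kPa.
Adiabatic: T₂/T₁ = (P₂/P₁)^((γ−1)/γ) ⇒ T₂ = 508×(0.277)^0.400 = 304 K; V₂ = 64.6 L.
ΔU = nCvΔT = 0.913×12.5×(304−508) = -2320 J.
Q = 0 for an adiabatic process, so W = −ΔU = 2320 J.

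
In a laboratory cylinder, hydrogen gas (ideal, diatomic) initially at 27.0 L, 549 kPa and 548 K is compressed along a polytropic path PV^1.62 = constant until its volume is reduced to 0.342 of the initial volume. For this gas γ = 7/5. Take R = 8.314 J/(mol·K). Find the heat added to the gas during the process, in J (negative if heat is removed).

12400 J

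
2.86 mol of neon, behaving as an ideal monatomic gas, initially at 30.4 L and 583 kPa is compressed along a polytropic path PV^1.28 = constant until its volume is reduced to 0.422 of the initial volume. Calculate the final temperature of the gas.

T₁ = P₁V₁/(nR) = 583×30.4/(2.86×8.314) = 745 K.
Polytropic n=1.28: T₂ = T₁(V₁/V₂)^(n−1) = 745×(2.37)^0.28 = 949 K; P₂ = P₁(V₁/V₂)^n = 1760 kPa.

949 K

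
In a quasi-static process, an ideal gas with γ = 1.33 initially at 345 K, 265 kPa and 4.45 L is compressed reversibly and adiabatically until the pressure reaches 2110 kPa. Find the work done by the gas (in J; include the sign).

n = P₁V₁/(RT₁) = 265×4.45/(8.314×345) = 0.411 mol.
Adiabatic: T₂/T₁ = (P₂/P₁)^((γ−1)/γ) ⇒ T₂ = 345×(7.96)^0.248 = 577 K; V₂ = 0.935 L.
ΔU = nCvΔT = 0.411×25.2×(577−345) = 2410 J.
Q = 0 for an adiabatic process, so W = −ΔU = -2410 J.

-2410 J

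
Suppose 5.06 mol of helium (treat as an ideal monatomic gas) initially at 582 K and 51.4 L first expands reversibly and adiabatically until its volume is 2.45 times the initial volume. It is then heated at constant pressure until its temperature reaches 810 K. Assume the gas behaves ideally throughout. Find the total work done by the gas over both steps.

P₁ = nRT₁/V₁ = 5.06×8.314×582/51.4 = 476 kPa.
Step 1 — Adiabatic: TV^(γ−1) = const ⇒ T₂ = 582×(0.408)^0.667 = 320 K; PV^γ = const ⇒ P₂ = 107 kPa.
ΔU = nCvΔT = 5.06×12.5×(320−582) = -16500 J.
Q = 0 for an adiabatic process, so W = −ΔU = 16500 J.
State after step 1: P = 107 kPa, V = 126 L, T = 320 K.
Step 2 — Isobaric: P stays 107 kPa; V/T = const ⇒ T₂ = 810 K, V₂ = 319 L.
W = PΔV = 107×(319−126) kPa·L = 20600 J.
ΔU = nCvΔT = 5.06×12.5×(810−320) = 30900 J.
Q = ΔU + W = nCpΔT = 51500 J.
Net over both steps: W = 37100 J, Q = 51500 J, ΔU = 14400 J.

37100 J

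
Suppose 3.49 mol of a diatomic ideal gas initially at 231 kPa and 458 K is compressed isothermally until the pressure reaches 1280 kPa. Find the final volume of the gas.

V₁ = nRT₁/P₁ = 3.49×8.314×458/231 = 57.5 L.
Isothermal: T stays 458 K; PV = const ⇒ V₂ = 10.4 L, P₂ = 1280 kPa.

10.4 L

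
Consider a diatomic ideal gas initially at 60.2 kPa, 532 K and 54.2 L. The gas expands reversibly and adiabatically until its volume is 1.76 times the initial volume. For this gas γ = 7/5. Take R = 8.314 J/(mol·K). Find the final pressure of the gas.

Adiabatic: TV^(γ−1) = const ⇒ T₂ = 532×(0.568)^0.400 = 424 K; PV^γ = const ⇒ P₂ = 27.3 kPa.

27.3 kPa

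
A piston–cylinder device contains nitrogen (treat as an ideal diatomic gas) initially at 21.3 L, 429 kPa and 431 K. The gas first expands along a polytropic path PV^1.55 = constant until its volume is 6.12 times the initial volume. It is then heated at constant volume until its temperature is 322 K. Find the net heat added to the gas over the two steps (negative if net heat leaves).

4700 J

n = P₁V₁/(RT₁) = 429×21.3/(8.314×431) = 2.55 mol.
Step 1 — Polytropic n=1.55: T₂ = T₁(V₁/V₂)^(n−1) = 431×(0.163)^0.55 = 159 K; P₂ = P₁(V₁/V₂)^n = 25.9 kPa.
W = (P₁V₁−P₂V₂)/(n−1) = (429×21.3−25.9×130)/0.55 = 10500 J.
ΔU = nCvΔT = 2.55×20.8×(159−431) = -14400 J.
Q = ΔU + W = -3930 J.
State after step 1: P = 25.9 kPa, V = 130 L, T = 159 K.
Step 2 — Isochoric: V stays 130 L; P/T = const ⇒ T₂ = 322 K, P₂ = 52.4 kPa.
W = 0 (no volume change).
ΔU = nCvΔT = 2.55×20.8×(322−159) = 8630 J.
Q = ΔU = 8630 J.
Net over both steps: W = 10500 J, Q = 4700 J, ΔU = -5780 J.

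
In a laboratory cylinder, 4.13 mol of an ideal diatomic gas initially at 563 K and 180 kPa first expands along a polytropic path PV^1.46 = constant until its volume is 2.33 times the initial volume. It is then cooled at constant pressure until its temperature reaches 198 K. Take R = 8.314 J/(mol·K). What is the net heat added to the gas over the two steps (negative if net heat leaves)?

V₁ = nRT₁/P₁ = 4.13×8.314×563/180 = 107 L.
Step 1 — Polytropic n=1.46: T₂ = T₁(V₁/V₂)^(n−1) = 563×(0.429)^0.46 = 382 K; P₂ = P₁(V₁/V₂)^n = 52.4 kPa.
W = (P₁V₁−P₂V₂)/(n−1) = (180×107−52.4×250)/0.46 = 13500 J.
ΔU = nCvΔT = 4.13×20.8×(382−563) = -15600 J.
Q = ΔU + W = -2030 J.
State after step 1: P = 52.4 kPa, V = 250 L, T = 382 K.
Step 2 — Isobaric: P stays 52.4 kPa; V/T = const ⇒ T₂ = 198 K, V₂ = 130 L.
W = PΔV = 52.4×(130−250) kPa·L = -6300 J.
ΔU = nCvΔT = 4.13×20.8×(198−382) = -15800 J.
Q = ΔU + W = nCpΔT = -22100 J.
Net over both steps: W = 7240 J, Q = -24100 J, ΔU = -31300 J.

-24100 J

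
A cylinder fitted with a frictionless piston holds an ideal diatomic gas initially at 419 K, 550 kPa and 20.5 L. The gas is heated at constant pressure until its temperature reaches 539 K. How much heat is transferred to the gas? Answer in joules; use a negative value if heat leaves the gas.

n = P₁V₁/(RT₁) = 550×20.5/(8.314×419) = 3.24 mol.
Isobaric: P stays 550 kPa; V/T = const ⇒ T₂ = 539 K, V₂ = 26.4 L.
W = PΔV = 550×(26.4−20.5) kPa·L = 3230 J.
ΔU = nCvΔT = 3.24×20.8×(539−419) = 8070 J.
Q = ΔU + W = nCpΔT = 11300 J.

11300 J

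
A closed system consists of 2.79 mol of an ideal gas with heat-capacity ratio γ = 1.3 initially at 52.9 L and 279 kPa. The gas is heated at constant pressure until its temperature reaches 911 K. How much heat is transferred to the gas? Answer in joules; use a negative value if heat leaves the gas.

27600 J

T₁ = P₁V₁/(nR) = 279×52.9/(2.79×8.314) = 636 K.
Isobaric: P stays 279 kPa; V/T = const ⇒ T₂ = 911 K, V₂ = 75.7 L.
W = PΔV = 279×(75.7−52.9) kPa·L = 6370 J.
ΔU = nCvΔT = 2.79×27.7×(911−636) = 21200 J.
Q = ΔU + W = nCpΔT = 27600 J.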